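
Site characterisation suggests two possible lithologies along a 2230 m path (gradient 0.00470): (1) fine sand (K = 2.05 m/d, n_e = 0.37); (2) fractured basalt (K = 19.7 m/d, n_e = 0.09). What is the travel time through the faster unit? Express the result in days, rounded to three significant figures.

Unit 1 (fine sand): v = 2.05×0.0047/0.37 = 0.02604 m/d, t = 2230/0.02604 = 85640 d
Unit 2 (fractured basalt): v = 19.7×0.0047/0.09 = 1.029 m/d, t = 2230/1.029 = 2168 d
Faster unit: t = 2170 d

2170 days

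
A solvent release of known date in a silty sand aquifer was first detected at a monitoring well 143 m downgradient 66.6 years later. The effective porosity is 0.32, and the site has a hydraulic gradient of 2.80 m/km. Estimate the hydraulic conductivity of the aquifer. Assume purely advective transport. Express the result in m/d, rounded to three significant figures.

t = 66.6 years = 24310 d
v = L / t = 143 / 24310 = 0.005883 m/d
K = v · n / i = 0.005883 × 0.32 / 0.0028 = 0.672 m/d

0.672 m/d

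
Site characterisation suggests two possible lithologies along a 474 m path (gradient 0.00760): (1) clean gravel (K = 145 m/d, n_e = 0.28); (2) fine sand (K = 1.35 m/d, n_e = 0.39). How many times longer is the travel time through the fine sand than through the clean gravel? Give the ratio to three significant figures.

150

Unit 1 (clean gravel): v = 145×0.0076/0.28 = 3.936 m/d, t = 474/3.936 = 120.4 d
Unit 2 (fine sand): v = 1.35×0.0076/0.39 = 0.02631 m/d, t = 474/0.02631 = 18020 d
t(fine sand) / t(clean gravel) = 18020/120.4 = 150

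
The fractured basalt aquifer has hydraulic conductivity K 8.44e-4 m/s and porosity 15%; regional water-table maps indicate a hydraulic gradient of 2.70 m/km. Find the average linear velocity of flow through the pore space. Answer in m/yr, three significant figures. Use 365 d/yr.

K = 8.44e-4 m/s × 86400 s/d = 72.92 m/d
q = Ki = 72.92 × 0.0027 = 0.1969 m/d
v = Ki/n = 72.92·0.0027/0.15 = 1.313 m/d
   = 1.313 × 365 = 479 m/yr

479 m/yr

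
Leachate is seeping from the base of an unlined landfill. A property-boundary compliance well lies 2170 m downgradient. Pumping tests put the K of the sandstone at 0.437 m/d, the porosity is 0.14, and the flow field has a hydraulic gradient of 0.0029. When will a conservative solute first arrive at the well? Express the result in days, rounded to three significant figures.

q = Ki = 0.437 × 0.0029 = 0.001267 m/d
v = Ki/n = 0.437·0.0029/0.14 = 0.009052 m/d
t = L / v = 2170 / 0.009052 = 239700 d

240000 days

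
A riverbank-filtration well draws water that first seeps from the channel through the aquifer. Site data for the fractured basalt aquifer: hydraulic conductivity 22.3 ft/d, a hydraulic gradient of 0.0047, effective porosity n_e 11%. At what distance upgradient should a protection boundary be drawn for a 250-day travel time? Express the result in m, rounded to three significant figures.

K = 22.3 ft/d × 0.3048 = 6.797 m/d
q = Ki = 6.797 × 0.0047 = 0.03195 m/d
Seepage velocity v = q / n = 0.03195 / 0.11 = 0.2904 m/d
L = v × T = 0.2904 × 250 = 72.60 m

72.6 m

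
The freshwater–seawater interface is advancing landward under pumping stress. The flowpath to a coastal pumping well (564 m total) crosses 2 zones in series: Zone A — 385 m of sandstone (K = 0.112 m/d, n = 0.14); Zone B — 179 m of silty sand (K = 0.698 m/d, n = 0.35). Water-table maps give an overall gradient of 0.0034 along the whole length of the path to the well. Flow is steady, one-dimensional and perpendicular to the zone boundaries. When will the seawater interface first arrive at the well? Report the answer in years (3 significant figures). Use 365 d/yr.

615 years

For zones in series the flux q is common to all zones; the equivalent conductivity is the harmonic (thickness-weighted) mean, K_eq = L_total / Σ(L_j/K_j).
Σ(L/K) = 385/0.112 + 179/0.698 = 3438 + 256.4 = 3694 d
K_eq = L_total / Σ(L/K) = 564 / 3694 = 0.1527 m/d
q = K_eq · i = 0.1527 × 0.0034 = 5.191e-4 m/d (same in every zone)
Zone A: v = q/n = 5.191e-4/0.14 = 0.003708 m/d → t_A = 385/0.003708 = 103800 d
Zone B: v = q/n = 5.191e-4/0.35 = 0.001483 m/d → t_B = 179/0.001483 = 120700 d
Total t = 103800 + 120700 = 224500 d
   = 224500 / 365 = 615 yr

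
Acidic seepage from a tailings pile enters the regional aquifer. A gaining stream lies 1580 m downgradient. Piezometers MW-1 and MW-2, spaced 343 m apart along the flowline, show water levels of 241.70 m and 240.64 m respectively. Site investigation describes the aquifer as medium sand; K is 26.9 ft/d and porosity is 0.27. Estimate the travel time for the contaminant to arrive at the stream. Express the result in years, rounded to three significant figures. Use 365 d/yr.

46.1 years

Hydraulic gradient i = (241.70 − 240.64) / 343 = 1.06 / 343 = 0.003090
K = 26.9 ft/d × 0.3048 = 8.199 m/d
Specific discharge q = 8.199 × 0.003090 = 0.02534 m/d
Seepage velocity v = q / n = 0.02534 / 0.27 = 0.09385 m/d
t = L / v = 1580 / 0.09385 = 16840 d
   = 16840 / 365 = 46.1 yr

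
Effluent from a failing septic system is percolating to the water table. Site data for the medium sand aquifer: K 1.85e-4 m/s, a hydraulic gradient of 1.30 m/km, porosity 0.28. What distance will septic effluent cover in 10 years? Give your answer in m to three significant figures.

271 m

K = 1.85e-4 m/s × 86400 s/d = 15.98 m/d
Darcy flux q = K·i = 15.98 × 0.0013 = 0.02078 m/d
Seepage velocity v = q / n = 0.02078 / 0.28 = 0.07421 m/d
T = 10 yr × 365 = 3650 d
L = v × T = 0.07421 × 3650 = 270.9 m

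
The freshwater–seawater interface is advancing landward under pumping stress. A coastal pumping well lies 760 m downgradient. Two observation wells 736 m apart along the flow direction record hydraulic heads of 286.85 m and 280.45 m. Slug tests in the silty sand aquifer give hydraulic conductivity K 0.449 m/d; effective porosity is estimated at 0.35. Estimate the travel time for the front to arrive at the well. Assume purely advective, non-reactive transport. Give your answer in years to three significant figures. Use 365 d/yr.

Hydraulic gradient i = (286.85 − 280.45) / 736 = 6.40 / 736 = 0.008696
Specific discharge q = 0.449 × 0.008696 = 0.003904 m/d
Seepage velocity v = q / n = 0.003904 / 0.35 = 0.01116 m/d
t = L / v = 760 / 0.01116 = 68130 d
   = 68130 / 365 = 187 yr

187 years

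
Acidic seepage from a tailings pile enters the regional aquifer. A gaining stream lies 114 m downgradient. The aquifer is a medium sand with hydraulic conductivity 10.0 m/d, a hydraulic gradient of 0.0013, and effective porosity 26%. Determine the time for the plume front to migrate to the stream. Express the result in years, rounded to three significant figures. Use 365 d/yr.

Specific discharge q = 10.0 × 0.0013 = 0.01300 m/d
Average linear velocity = 0.01300 / 0.26 = 0.05000 m/d
t = L / v = 114 / 0.05000 = 2280 d
   = 2280 / 365 = 6.25 yr

6.25 years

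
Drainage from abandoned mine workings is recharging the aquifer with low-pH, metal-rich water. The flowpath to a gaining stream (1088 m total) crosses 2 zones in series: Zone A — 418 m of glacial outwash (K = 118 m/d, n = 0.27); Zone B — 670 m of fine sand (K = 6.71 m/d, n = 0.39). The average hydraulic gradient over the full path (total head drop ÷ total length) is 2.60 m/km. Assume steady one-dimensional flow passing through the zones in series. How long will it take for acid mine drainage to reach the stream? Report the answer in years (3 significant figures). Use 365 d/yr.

37.5 years

Continuity: the same q passes through each zone, so ΔH = q·Σ(L_j/K_j) — the zones act as resistances in series.
Σ(L/K) = 418/118 + 670/6.71 = 3.542 + 99.85 = 103.4 d
K_eq = L_total / Σ(L/K) = 1088 / 103.4 = 10.52 m/d
q = K_eq · i = 10.52 × 0.0026 = 0.02736 m/d (same in every zone)
Zone A: v = q/n = 0.02736/0.27 = 0.1013 m/d → t_A = 418/0.1013 = 4125 d
Zone B: v = q/n = 0.02736/0.39 = 0.07015 m/d → t_B = 670/0.07015 = 9551 d
Total t = 4125 + 9551 = 13680 d
   = 13680 / 365 = 37.5 yr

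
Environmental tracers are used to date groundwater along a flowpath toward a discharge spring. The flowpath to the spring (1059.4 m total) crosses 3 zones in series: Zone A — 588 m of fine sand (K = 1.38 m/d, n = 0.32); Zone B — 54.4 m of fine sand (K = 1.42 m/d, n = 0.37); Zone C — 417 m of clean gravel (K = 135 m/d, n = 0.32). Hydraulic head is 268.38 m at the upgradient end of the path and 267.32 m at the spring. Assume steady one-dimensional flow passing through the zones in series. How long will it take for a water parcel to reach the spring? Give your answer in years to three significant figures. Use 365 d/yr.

Total head drop ΔH = 268.38 − 267.32 = 1.06 m
Steady 1-D flow in series ⇒ the Darcy flux q is identical in every zone and the zone head losses add (resistances L/K in series).
Σ(L/K) = 588/1.38 + 54.4/1.42 + 417/135 = 426.1 + 38.31 + 3.089 = 467.5 d
q = ΔH / Σ(L/K) = 1.06 / 467.5 = 0.002267 m/d (same in every zone)
Zone A: v = q/n = 0.002267/0.32 = 0.007086 m/d → t_A = 588/0.007086 = 82980 d
Zone B: v = q/n = 0.002267/0.37 = 0.006128 m/d → t_B = 54.4/0.006128 = 8877 d
Zone C: v = q/n = 0.002267/0.32 = 0.007086 m/d → t_C = 417/0.007086 = 58850 d
Total t = 82980 + 8877 + 58850 = 150700 d
   = 150700 / 365 = 413 yr

413 years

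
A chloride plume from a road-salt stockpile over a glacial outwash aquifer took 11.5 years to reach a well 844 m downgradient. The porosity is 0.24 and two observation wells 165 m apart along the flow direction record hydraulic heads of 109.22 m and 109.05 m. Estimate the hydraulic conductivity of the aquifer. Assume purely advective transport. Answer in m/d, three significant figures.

46.8 m/d

Hydraulic gradient i = (109.22 − 109.05) / 165 = 0.17 / 165 = 0.001030
t = 11.5 years = 4198 d
v = L / t = 844 / 4198 = 0.2011 m/d
K = v · n / i = 0.2011 × 0.24 / 0.001030 = 46.8 m/d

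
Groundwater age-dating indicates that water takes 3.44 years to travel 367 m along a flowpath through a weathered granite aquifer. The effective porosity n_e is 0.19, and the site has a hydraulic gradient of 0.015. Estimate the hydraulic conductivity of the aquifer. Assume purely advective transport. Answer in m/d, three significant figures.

3.70 m/d

t = 3.44 years = 1256 d
v = L / t = 367 / 1256 = 0.2923 m/d
K = v · n / i = 0.2923 × 0.19 / 0.015 = 3.70 m/d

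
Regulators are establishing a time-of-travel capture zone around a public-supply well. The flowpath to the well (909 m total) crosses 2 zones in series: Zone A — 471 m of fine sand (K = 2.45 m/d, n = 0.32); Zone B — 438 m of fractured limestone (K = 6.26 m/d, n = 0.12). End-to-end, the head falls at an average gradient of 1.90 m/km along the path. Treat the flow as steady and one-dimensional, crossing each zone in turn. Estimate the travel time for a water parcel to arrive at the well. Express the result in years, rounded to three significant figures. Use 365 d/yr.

84.6 years

Continuity: the same q passes through each zone, so ΔH = q·Σ(L_j/K_j) — the zones act as resistances in series.
Σ(L/K) = 471/2.45 + 438/6.26 = 192.2 + 69.97 = 262.2 d
K_eq = L_total / Σ(L/K) = 909 / 262.2 = 3.467 m/d
q = K_eq · i = 3.467 × 0.0019 = 0.006587 m/d (same in every zone)
Zone A: v = q/n = 0.006587/0.32 = 0.02058 m/d → t_A = 471/0.02058 = 22880 d
Zone B: v = q/n = 0.006587/0.12 = 0.05489 m/d → t_B = 438/0.05489 = 7980 d
Total t = 22880 + 7980 = 30860 d
   = 30860 / 365 = 84.6 yr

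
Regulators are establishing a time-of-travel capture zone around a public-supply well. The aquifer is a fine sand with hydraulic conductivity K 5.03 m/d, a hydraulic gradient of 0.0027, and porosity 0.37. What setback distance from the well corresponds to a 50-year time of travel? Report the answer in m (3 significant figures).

q = Ki = 5.03 × 0.0027 = 0.01358 m/d
Average linear velocity = 0.01358 / 0.37 = 0.03671 m/d
T = 50 yr × 365 = 18250 d
L = v × T = 0.03671 × 18250 = 669.9 m

670 m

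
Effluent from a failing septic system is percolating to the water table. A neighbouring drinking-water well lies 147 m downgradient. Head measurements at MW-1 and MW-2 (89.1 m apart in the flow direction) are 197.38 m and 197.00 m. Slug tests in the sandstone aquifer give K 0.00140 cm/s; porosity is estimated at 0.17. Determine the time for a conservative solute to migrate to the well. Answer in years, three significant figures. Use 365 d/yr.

Hydraulic gradient i = (197.38 − 197.00) / 89.1 = 0.38 / 89.1 = 0.004265
K = 0.00140 cm/s × 864 = 1.210 m/d
q = Ki = 1.210 × 0.004265 = 0.005159 m/d
Average linear velocity = 0.005159 / 0.17 = 0.03035 m/d
t = L / v = 147 / 0.03035 = 4844 d
   = 4844 / 365 = 13.3 yr

13.3 years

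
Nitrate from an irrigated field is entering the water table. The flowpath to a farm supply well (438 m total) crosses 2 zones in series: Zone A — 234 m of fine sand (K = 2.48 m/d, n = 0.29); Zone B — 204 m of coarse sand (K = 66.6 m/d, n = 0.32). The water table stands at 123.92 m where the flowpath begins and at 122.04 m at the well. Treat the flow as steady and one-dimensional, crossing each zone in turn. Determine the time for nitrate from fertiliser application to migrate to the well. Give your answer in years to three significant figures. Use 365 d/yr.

18.9 years

Total head drop ΔH = 123.92 − 122.04 = 1.88 m
Steady 1-D flow in series ⇒ the Darcy flux q is identical in every zone and the zone head losses add (resistances L/K in series).
Σ(L/K) = 234/2.48 + 204/66.6 = 94.35 + 3.063 = 97.42 d
q = ΔH / Σ(L/K) = 1.88 / 97.42 = 0.01930 m/d (same in every zone)
Zone A: v = q/n = 0.01930/0.29 = 0.06655 m/d → t_A = 234/0.06655 = 3516 d
Zone B: v = q/n = 0.01930/0.32 = 0.06031 m/d → t_B = 204/0.06031 = 3383 d
Total t = 3516 + 3383 = 6899 d
   = 6899 / 365 = 18.9 yr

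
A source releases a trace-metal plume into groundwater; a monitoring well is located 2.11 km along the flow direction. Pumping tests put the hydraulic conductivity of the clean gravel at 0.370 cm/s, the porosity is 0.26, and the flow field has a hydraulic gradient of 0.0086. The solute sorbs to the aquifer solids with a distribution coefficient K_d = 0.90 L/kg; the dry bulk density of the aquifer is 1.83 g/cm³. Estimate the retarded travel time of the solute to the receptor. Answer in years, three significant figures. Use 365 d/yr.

4.01 years

K = 0.370 cm/s × 864 = 319.7 m/d
Specific discharge q = 319.7 × 0.0086 = 2.749 m/d
v = Ki/n = 319.7·0.0086/0.26 = 10.57 m/d
Retardation R = 1 + ρ_b·K_d/n = 1 + 1.83×0.90/0.26 = 7.335
Contaminant velocity v_c = v/R = 10.57/7.335 = 1.442 m/d
L = 2.11 km = 2110 m
t = L/v_c = 2110/1.442 = 1464 d
   = 1464/365 = 4.01 yr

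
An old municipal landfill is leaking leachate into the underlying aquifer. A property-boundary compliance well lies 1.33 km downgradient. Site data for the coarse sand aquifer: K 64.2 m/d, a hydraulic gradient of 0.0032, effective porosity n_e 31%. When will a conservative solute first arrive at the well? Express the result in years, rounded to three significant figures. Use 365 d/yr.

5.50 years

Darcy flux q = K·i = 64.2 × 0.0032 = 0.2054 m/d
Seepage velocity v = q / n = 0.2054 / 0.31 = 0.6627 m/d
L = 1.33 km = 1330 m
t = L / v = 1330 / 0.6627 = 2007 d
   = 2007 / 365 = 5.50 yr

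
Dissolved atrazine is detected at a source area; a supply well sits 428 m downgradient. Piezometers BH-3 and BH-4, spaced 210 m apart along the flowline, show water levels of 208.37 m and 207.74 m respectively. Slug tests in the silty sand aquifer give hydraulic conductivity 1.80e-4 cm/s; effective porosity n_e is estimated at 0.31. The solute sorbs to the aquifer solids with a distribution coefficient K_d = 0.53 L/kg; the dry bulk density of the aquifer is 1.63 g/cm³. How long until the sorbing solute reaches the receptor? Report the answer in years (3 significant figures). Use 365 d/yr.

Hydraulic gradient i = (208.37 − 207.74) / 210 = 0.63 / 210 = 0.003000
K = 1.80e-4 cm/s × 864 = 0.1555 m/d
Darcy flux q = K·i = 0.1555 × 0.003000 = 4.666e-4 m/d
v = Ki/n = 0.1555·0.003000/0.31 = 0.001505 m/d
Retardation R = 1 + ρ_b·K_d/n = 1 + 1.63×0.53/0.31 = 3.787
Contaminant velocity v_c = v/R = 0.001505/3.787 = 3.974e-4 m/d
t = L/v_c = 428/3.974e-4 = 1.077e6 d
   = 1.077e6/365 = 2950 yr

2950 years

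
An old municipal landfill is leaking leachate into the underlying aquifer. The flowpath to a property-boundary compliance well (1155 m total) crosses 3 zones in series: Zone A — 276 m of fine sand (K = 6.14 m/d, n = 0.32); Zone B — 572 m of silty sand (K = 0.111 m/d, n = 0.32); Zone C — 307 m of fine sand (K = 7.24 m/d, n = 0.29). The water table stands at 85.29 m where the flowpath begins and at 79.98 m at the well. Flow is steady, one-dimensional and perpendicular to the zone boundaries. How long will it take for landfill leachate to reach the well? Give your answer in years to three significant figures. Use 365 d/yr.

974 years

Total head drop ΔH = 85.29 − 79.98 = 5.31 m
Steady 1-D flow in series ⇒ the Darcy flux q is identical in every zone and the zone head losses add (resistances L/K in series).
Σ(L/K) = 276/6.14 + 572/0.111 + 307/7.24 = 44.95 + 5153 + 42.40 = 5241 d
q = ΔH / Σ(L/K) = 5.31 / 5241 = 0.001013 m/d (same in every zone)
Zone A: v = q/n = 0.001013/0.32 = 0.003166 m/d → t_A = 276/0.003166 = 87160 d
Zone B: v = q/n = 0.001013/0.32 = 0.003166 m/d → t_B = 572/0.003166 = 180600 d
Zone C: v = q/n = 0.001013/0.29 = 0.003494 m/d → t_C = 307/0.003494 = 87860 d
Total t = 87160 + 180600 + 87860 = 355700 d
   = 355700 / 365 = 974 yr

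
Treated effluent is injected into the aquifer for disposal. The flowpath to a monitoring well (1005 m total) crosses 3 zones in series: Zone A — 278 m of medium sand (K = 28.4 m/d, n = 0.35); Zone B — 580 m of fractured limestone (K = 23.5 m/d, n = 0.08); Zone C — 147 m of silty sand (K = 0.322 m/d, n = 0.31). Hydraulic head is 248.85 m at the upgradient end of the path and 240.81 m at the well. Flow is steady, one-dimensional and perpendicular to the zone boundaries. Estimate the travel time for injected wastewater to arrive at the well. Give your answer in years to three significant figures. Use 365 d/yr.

Total head drop ΔH = 248.85 − 240.81 = 8.04 m
Steady 1-D flow in series ⇒ the Darcy flux q is identical in every zone and the zone head losses add (resistances L/K in series).
Σ(L/K) = 278/28.4 + 580/23.5 + 147/0.322 = 9.789 + 24.68 + 456.5 = 491.0 d
q = ΔH / Σ(L/K) = 8.04 / 491.0 = 0.01638 m/d (same in every zone)
Zone A: v = q/n = 0.01638/0.35 = 0.04679 m/d → t_A = 278/0.04679 = 5942 d
Zone B: v = q/n = 0.01638/0.08 = 0.2047 m/d → t_B = 580/0.2047 = 2834 d
Zone C: v = q/n = 0.01638/0.31 = 0.05282 m/d → t_C = 147/0.05282 = 2783 d
Total t = 5942 + 2834 + 2783 = 11560 d
   = 11560 / 365 = 31.7 yr

31.7 years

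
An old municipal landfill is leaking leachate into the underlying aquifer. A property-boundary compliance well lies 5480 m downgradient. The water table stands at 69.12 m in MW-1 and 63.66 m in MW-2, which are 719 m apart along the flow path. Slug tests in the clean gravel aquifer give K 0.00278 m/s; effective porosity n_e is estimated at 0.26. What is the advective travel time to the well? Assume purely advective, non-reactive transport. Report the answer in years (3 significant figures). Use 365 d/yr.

Hydraulic gradient i = (69.12 − 63.66) / 719 = 5.46 / 719 = 0.007594
K = 0.00278 m/s × 86400 s/d = 240.2 m/d
q = Ki = 240.2 × 0.007594 = 1.824 m/d
Average linear velocity = 1.824 / 0.26 = 7.015 m/d
t = L / v = 5480 / 7.015 = 781.1 d
   = 781.1 / 365 = 2.14 yr

2.14 years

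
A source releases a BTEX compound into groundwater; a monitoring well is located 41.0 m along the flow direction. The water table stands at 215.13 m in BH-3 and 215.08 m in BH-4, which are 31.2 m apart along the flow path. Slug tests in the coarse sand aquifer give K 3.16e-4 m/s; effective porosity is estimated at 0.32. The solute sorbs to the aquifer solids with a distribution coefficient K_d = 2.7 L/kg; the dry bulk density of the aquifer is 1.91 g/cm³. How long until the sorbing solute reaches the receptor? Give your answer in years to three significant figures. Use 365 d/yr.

14.1 years

Hydraulic gradient i = (215.13 − 215.08) / 31.2 = 0.05 / 31.2 = 0.001603
K = 3.16e-4 m/s × 86400 s/d = 27.30 m/d
Darcy flux q = K·i = 27.30 × 0.001603 = 0.04375 m/d
Average linear velocity = 0.04375 / 0.32 = 0.1367 m/d
Retardation R = 1 + ρ_b·K_d/n = 1 + 1.91×2.7/0.32 = 17.12
Contaminant velocity v_c = v/R = 0.1367/17.12 = 0.007989 m/d
t = L/v_c = 41.0/0.007989 = 5132 d
   = 5132/365 = 14.1 yr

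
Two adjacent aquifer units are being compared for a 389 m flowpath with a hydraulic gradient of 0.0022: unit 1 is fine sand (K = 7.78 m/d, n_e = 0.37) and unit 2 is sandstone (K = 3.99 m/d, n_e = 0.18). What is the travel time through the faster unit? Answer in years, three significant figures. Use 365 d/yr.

21.9 years

Unit 1 (fine sand): v = 7.78×0.0022/0.37 = 0.04626 m/d, t = 389/0.04626 = 8409 d
Unit 2 (sandstone): v = 3.99×0.0022/0.18 = 0.04877 m/d, t = 389/0.04877 = 7977 d
Faster: 7977 d / 365 = 21.9 yr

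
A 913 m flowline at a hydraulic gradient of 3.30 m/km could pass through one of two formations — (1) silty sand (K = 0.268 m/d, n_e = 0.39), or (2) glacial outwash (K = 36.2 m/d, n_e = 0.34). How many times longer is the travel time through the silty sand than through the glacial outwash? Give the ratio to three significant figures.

155

Unit 1 (silty sand): v = 0.268×0.0033/0.39 = 0.002268 m/d, t = 913/0.002268 = 402600 d
Unit 2 (glacial outwash): v = 36.2×0.0033/0.34 = 0.3514 m/d, t = 913/0.3514 = 2599 d
t(silty sand) / t(glacial outwash) = 402600/2599 = 155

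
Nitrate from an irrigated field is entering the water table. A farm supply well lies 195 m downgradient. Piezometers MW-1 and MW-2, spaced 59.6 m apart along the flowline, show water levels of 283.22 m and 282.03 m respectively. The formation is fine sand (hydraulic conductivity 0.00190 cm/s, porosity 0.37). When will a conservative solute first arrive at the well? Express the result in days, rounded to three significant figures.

2200 days

Hydraulic gradient i = (283.22 − 282.03) / 59.6 = 1.19 / 59.6 = 0.01997
K = 0.00190 cm/s × 864 = 1.642 m/d
Specific discharge q = 1.642 × 0.01997 = 0.03278 m/d
Seepage velocity v = q / n = 0.03278 / 0.37 = 0.08859 m/d
t = L / v = 195 / 0.08859 = 2201 d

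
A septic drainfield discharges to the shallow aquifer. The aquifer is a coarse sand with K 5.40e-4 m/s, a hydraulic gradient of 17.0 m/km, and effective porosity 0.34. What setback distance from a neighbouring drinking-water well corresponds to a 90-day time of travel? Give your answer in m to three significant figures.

K = 5.40e-4 m/s × 86400 s/d = 46.66 m/d
q = Ki = 46.66 × 0.017 = 0.7932 m/d
Average linear velocity = 0.7932 / 0.34 = 2.333 m/d
L = v × T = 2.333 × 90 = 210.0 m

210 m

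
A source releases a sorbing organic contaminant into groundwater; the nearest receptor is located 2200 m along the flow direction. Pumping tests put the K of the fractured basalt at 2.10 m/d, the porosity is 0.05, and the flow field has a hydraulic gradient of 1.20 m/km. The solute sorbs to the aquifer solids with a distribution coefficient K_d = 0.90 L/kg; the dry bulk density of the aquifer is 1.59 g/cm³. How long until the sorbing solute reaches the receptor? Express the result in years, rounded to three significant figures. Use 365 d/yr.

q = Ki = 2.10 × 0.0012 = 0.002520 m/d
v_s = q/n_e = 0.002520/0.05 = 0.05040 m/d
Retardation R = 1 + ρ_b·K_d/n = 1 + 1.59×0.90/0.05 = 29.62
Contaminant velocity v_c = v/R = 0.05040/29.62 = 0.001702 m/d
t = L/v_c = 2200/0.001702 = 1.293e6 d
   = 1.293e6/365 = 3540 yr

3540 years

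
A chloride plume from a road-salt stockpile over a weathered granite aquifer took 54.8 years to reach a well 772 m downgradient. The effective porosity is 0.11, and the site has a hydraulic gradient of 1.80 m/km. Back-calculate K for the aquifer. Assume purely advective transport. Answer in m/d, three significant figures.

2.36 m/d

t = 54.8 years = 20000 d
v = L / t = 772 / 20000 = 0.03860 m/d
K = v · n / i = 0.03860 × 0.11 / 0.0018 = 2.36 m/d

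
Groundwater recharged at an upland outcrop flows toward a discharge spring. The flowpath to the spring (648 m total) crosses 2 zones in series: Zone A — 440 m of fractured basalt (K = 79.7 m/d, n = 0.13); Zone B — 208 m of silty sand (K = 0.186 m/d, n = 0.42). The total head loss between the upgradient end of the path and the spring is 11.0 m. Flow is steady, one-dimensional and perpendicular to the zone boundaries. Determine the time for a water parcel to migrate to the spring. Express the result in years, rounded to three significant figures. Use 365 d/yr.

Steady 1-D flow in series ⇒ the Darcy flux q is identical in every zone and the zone head losses add (resistances L/K in series).
Σ(L/K) = 440/79.7 + 208/0.186 = 5.521 + 1118 = 1124 d
q = ΔH / Σ(L/K) = 11.0 / 1124 = 0.009788 m/d (same in every zone)
Zone A: v = q/n = 0.009788/0.13 = 0.07529 m/d → t_A = 440/0.07529 = 5844 d
Zone B: v = q/n = 0.009788/0.42 = 0.02331 m/d → t_B = 208/0.02331 = 8925 d
Total t = 5844 + 8925 = 14770 d
   = 14770 / 365 = 40.5 yr

40.5 years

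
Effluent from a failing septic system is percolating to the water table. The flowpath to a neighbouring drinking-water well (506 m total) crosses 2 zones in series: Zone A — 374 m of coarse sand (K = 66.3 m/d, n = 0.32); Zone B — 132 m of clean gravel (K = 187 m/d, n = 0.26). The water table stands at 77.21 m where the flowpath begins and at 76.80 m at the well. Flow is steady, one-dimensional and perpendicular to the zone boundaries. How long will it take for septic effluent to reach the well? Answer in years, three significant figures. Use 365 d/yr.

6.53 years

Total head drop ΔH = 77.21 − 76.80 = 0.41 m
Continuity: the same q passes through each zone, so ΔH = q·Σ(L_j/K_j) — the zones act as resistances in series.
Σ(L/K) = 374/66.3 + 132/187 = 5.641 + 0.7059 = 6.347 d
q = ΔH / Σ(L/K) = 0.41 / 6.347 = 0.06460 m/d (same in every zone)
Zone A: v = q/n = 0.06460/0.32 = 0.2019 m/d → t_A = 374/0.2019 = 1853 d
Zone B: v = q/n = 0.06460/0.26 = 0.2485 m/d → t_B = 132/0.2485 = 531.3 d
Total t = 1853 + 531.3 = 2384 d
   = 2384 / 365 = 6.53 yr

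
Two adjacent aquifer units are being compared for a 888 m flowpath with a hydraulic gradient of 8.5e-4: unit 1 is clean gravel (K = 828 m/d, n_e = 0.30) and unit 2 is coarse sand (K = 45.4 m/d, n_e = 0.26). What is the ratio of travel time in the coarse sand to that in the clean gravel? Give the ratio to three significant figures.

Unit 1 (clean gravel): v = 828×8.5e-4/0.30 = 2.346 m/d, t = 888/2.346 = 378.5 d
Unit 2 (coarse sand): v = 45.4×8.5e-4/0.26 = 0.1484 m/d, t = 888/0.1484 = 5983 d
t(coarse sand) / t(clean gravel) = 5983/378.5 = 15.8

15.8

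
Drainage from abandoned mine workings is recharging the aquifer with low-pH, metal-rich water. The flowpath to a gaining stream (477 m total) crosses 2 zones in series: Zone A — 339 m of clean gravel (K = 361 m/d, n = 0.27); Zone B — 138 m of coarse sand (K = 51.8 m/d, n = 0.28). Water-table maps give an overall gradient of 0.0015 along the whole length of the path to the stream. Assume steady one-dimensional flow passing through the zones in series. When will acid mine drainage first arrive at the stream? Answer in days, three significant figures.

Continuity: the same q passes through each zone, so ΔH = q·Σ(L_j/K_j) — the zones act as resistances in series.
Σ(L/K) = 339/361 + 138/51.8 = 0.9391 + 2.664 = 3.603 d
K_eq = L_total / Σ(L/K) = 477 / 3.603 = 132.4 m/d
q = K_eq · i = 132.4 × 0.0015 = 0.1986 m/d (same in every zone)
Zone A: v = q/n = 0.1986/0.27 = 0.7355 m/d → t_A = 339/0.7355 = 460.9 d
Zone B: v = q/n = 0.1986/0.28 = 0.7092 m/d → t_B = 138/0.7092 = 194.6 d
Total t = 460.9 + 194.6 = 655.5 d

656 days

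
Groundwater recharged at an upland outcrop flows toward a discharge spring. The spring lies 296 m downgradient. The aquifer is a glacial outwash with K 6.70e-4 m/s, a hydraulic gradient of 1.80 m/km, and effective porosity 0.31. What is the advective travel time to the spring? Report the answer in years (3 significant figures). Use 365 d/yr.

K = 6.70e-4 m/s × 86400 s/d = 57.89 m/d
Specific discharge q = 57.89 × 0.0018 = 0.1042 m/d
Seepage velocity v = q / n = 0.1042 / 0.31 = 0.3361 m/d
t = L / v = 296 / 0.3361 = 880.6 d
   = 880.6 / 365 = 2.41 yr

2.41 years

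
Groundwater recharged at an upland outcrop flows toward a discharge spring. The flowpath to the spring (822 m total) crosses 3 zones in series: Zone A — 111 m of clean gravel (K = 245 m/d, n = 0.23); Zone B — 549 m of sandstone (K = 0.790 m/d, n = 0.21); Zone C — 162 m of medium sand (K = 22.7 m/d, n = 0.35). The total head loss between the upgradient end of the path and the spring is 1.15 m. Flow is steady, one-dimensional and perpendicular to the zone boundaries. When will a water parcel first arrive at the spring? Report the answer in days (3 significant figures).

Steady 1-D flow in series ⇒ the Darcy flux q is identical in every zone and the zone head losses add (resistances L/K in series).
Σ(L/K) = 111/245 + 549/0.790 + 162/22.7 = 0.4531 + 694.9 + 7.137 = 702.5 d
q = ΔH / Σ(L/K) = 1.15 / 702.5 = 0.001637 m/d (same in every zone)
Zone A: v = q/n = 0.001637/0.23 = 0.007117 m/d → t_A = 111/0.007117 = 15600 d
Zone B: v = q/n = 0.001637/0.21 = 0.007795 m/d → t_B = 549/0.007795 = 70430 d
Zone C: v = q/n = 0.001637/0.35 = 0.004677 m/d → t_C = 162/0.004677 = 34640 d
Total t = 15600 + 70430 + 34640 = 120700 d

121000 days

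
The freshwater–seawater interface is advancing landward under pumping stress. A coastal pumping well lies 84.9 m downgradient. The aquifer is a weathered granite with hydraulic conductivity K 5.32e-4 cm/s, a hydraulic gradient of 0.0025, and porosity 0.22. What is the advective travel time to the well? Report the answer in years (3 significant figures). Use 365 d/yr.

K = 5.32e-4 cm/s × 864 = 0.4596 m/d
Specific discharge q = 0.4596 × 0.0025 = 0.001149 m/d
Average linear velocity = 0.001149 / 0.22 = 0.005223 m/d
t = L / v = 84.9 / 0.005223 = 16250 d
   = 16250 / 365 = 44.5 yr

44.5 years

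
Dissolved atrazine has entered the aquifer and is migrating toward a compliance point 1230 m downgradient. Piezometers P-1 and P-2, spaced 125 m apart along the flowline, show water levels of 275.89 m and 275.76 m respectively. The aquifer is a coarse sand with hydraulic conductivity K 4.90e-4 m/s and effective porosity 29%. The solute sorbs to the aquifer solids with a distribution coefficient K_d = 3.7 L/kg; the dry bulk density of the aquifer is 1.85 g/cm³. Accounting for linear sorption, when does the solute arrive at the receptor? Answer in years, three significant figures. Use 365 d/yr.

546 years

Hydraulic gradient i = (275.89 − 275.76) / 125 = 0.13 / 125 = 0.001040
K = 4.90e-4 m/s × 86400 s/d = 42.34 m/d
q = Ki = 42.34 × 0.001040 = 0.04403 m/d
Seepage velocity v = q / n = 0.04403 / 0.29 = 0.1518 m/d
Retardation R = 1 + ρ_b·K_d/n = 1 + 1.85×3.7/0.29 = 24.60
Contaminant velocity v_c = v/R = 0.1518/24.60 = 0.006171 m/d
t = L/v_c = 1230/0.006171 = 199300 d
   = 199300/365 = 546 yr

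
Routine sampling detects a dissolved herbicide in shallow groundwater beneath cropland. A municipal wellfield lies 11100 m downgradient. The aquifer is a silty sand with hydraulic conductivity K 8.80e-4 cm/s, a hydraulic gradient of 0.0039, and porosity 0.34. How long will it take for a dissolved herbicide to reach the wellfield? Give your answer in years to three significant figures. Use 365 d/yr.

3490 years

K = 8.80e-4 cm/s × 864 = 0.7603 m/d
Specific discharge q = 0.7603 × 0.0039 = 0.002965 m/d
v = Ki/n = 0.7603·0.0039/0.34 = 0.008721 m/d
t = L / v = 11100 / 0.008721 = 1.273e6 d
   = 1.273e6 / 365 = 3490 yr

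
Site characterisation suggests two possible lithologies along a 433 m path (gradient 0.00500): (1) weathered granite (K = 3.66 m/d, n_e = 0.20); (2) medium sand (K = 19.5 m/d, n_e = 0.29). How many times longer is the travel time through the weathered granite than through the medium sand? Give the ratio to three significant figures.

Unit 1 (weathered granite): v = 3.66×0.0050/0.20 = 0.09150 m/d, t = 433/0.09150 = 4732 d
Unit 2 (medium sand): v = 19.5×0.0050/0.29 = 0.3362 m/d, t = 433/0.3362 = 1288 d
t(weathered granite) / t(medium sand) = 4732/1288 = 3.67

3.67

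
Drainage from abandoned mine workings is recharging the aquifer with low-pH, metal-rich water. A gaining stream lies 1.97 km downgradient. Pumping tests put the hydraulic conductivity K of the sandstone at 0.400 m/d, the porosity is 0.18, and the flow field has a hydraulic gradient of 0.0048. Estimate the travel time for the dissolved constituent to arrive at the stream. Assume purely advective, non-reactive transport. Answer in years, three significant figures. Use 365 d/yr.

q = Ki = 0.400 × 0.0048 = 0.001920 m/d
v = Ki/n = 0.400·0.0048/0.18 = 0.01067 m/d
L = 1.97 km = 1970 m
t = L / v = 1970 / 0.01067 = 184700 d
   = 184700 / 365 = 506 yr

506 years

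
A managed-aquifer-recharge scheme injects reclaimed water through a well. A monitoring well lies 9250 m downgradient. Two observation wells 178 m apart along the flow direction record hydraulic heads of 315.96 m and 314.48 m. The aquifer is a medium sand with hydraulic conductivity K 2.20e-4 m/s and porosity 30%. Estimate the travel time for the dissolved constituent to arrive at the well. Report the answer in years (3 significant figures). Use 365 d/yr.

48.1 years

Hydraulic gradient i = (315.96 − 314.48) / 178 = 1.48 / 178 = 0.008315
K = 2.20e-4 m/s × 86400 s/d = 19.01 m/d
q = Ki = 19.01 × 0.008315 = 0.1580 m/d
v = Ki/n = 19.01·0.008315/0.30 = 0.5268 m/d
t = L / v = 9250 / 0.5268 = 17560 d
   = 17560 / 365 = 48.1 yr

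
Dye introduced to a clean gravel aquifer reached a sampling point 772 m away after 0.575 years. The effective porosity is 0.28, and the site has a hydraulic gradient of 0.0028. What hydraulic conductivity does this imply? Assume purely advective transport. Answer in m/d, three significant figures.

368 m/d

t = 0.575 years = 209.9 d
v = L / t = 772 / 209.9 = 3.678 m/d
K = v · n / i = 3.678 × 0.28 / 0.0028 = 368 m/d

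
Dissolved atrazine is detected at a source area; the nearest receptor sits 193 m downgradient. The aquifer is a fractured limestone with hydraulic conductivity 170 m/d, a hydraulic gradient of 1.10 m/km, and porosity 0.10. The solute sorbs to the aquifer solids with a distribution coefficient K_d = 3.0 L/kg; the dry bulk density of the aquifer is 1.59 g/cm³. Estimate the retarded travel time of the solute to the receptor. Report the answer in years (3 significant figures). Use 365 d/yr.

13.8 years

Darcy flux q = K·i = 170 × 0.0011 = 0.1870 m/d
Average linear velocity = 0.1870 / 0.10 = 1.870 m/d
Retardation R = 1 + ρ_b·K_d/n = 1 + 1.59×3.0/0.10 = 48.70
Contaminant velocity v_c = v/R = 1.870/48.70 = 0.03840 m/d
t = L/v_c = 193/0.03840 = 5026 d
   = 5026/365 = 13.8 yr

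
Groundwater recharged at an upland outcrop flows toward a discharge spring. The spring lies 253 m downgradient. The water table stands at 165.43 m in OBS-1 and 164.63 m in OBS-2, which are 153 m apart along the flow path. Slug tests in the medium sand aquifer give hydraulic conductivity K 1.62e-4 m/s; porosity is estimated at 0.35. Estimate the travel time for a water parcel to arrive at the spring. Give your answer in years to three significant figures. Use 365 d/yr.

Hydraulic gradient i = (165.43 − 164.63) / 153 = 0.80 / 153 = 0.005229
K = 1.62e-4 m/s × 86400 s/d = 14.00 m/d
q = Ki = 14.00 × 0.005229 = 0.07319 m/d
Average linear velocity = 0.07319 / 0.35 = 0.2091 m/d
t = L / v = 253 / 0.2091 = 1210 d
   = 1210 / 365 = 3.31 yr

3.31 years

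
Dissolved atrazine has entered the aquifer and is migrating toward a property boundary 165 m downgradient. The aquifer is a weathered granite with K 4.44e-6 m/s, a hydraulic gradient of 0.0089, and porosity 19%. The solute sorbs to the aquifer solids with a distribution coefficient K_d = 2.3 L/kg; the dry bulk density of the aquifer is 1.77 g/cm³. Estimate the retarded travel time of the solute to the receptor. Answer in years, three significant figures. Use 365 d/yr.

K = 4.44e-6 m/s × 86400 s/d = 0.3836 m/d
q = Ki = 0.3836 × 0.0089 = 0.003414 m/d
v = Ki/n = 0.3836·0.0089/0.19 = 0.01797 m/d
Retardation R = 1 + ρ_b·K_d/n = 1 + 1.77×2.3/0.19 = 22.43
Contaminant velocity v_c = v/R = 0.01797/22.43 = 8.013e-4 m/d
t = L/v_c = 165/8.013e-4 = 205900 d
   = 205900/365 = 564 yr

564 years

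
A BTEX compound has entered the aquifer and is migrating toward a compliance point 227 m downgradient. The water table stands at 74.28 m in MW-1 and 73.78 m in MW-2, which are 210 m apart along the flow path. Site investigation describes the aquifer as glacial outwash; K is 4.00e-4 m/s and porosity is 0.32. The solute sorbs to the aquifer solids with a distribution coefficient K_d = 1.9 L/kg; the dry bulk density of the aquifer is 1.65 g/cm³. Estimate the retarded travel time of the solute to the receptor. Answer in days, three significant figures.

9530 days

Hydraulic gradient i = (74.28 − 73.78) / 210 = 0.50 / 210 = 0.002381
K = 4.00e-4 m/s × 86400 s/d = 34.56 m/d
Darcy flux q = K·i = 34.56 × 0.002381 = 0.08229 m/d
Average linear velocity = 0.08229 / 0.32 = 0.2571 m/d
Retardation R = 1 + ρ_b·K_d/n = 1 + 1.65×1.9/0.32 = 10.80
Contaminant velocity v_c = v/R = 0.2571/10.80 = 0.02382 m/d
t = L/v_c = 227/0.02382 = 9531 d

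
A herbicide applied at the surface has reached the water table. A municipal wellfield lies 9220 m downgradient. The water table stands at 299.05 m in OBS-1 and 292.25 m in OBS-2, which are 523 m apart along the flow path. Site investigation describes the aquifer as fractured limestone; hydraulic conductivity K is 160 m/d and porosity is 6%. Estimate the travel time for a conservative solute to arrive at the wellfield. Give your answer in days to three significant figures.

266 days

Hydraulic gradient i = (299.05 − 292.25) / 523 = 6.80 / 523 = 0.01300
q = Ki = 160 × 0.01300 = 2.080 m/d
v = Ki/n = 160·0.01300/0.06 = 34.67 m/d
t = L / v = 9220 / 34.67 = 265.9 d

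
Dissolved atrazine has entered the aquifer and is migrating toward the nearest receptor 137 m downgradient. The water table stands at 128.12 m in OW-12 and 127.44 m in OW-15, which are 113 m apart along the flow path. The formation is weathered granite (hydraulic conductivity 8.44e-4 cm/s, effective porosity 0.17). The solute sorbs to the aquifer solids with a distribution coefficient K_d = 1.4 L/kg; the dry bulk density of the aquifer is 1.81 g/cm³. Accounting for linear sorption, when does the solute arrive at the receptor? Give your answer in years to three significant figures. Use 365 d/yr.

Hydraulic gradient i = (128.12 − 127.44) / 113 = 0.68 / 113 = 0.006018
K = 8.44e-4 cm/s × 864 = 0.7292 m/d
q = Ki = 0.7292 × 0.006018 = 0.004388 m/d
Seepage velocity v = q / n = 0.004388 / 0.17 = 0.02581 m/d
Retardation R = 1 + ρ_b·K_d/n = 1 + 1.81×1.4/0.17 = 15.91
Contaminant velocity v_c = v/R = 0.02581/15.91 = 0.001623 m/d
t = L/v_c = 137/0.001623 = 84420 d
   = 84420/365 = 231 yr

231 years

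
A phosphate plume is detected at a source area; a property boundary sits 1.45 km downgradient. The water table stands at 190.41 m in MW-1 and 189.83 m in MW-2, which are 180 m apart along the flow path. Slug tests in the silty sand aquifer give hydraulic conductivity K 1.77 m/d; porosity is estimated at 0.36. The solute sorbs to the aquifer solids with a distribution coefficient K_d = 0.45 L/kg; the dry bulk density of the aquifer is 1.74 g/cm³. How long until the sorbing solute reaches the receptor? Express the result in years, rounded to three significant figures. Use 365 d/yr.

Hydraulic gradient i = (190.41 − 189.83) / 180 = 0.58 / 180 = 0.003222
q = Ki = 1.77 × 0.003222 = 0.005703 m/d
v_s = q/n_e = 0.005703/0.36 = 0.01584 m/d
Retardation R = 1 + ρ_b·K_d/n = 1 + 1.74×0.45/0.36 = 3.175
Contaminant velocity v_c = v/R = 0.01584/3.175 = 0.004990 m/d
L = 1.45 km = 1450 m
t = L/v_c = 1450/0.004990 = 290600 d
   = 290600/365 = 796 yr

796 years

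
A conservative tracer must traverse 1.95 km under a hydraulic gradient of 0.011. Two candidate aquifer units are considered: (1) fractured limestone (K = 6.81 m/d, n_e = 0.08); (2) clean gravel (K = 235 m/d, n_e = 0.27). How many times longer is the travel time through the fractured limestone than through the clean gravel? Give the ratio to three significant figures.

10.2

Unit 1 (fractured limestone): v = 6.81×0.011/0.08 = 0.9364 m/d, t = 1950/0.9364 = 2082 d
Unit 2 (clean gravel): v = 235×0.011/0.27 = 9.574 m/d, t = 1950/9.574 = 203.7 d
t(fractured limestone) / t(clean gravel) = 2082/203.7 = 10.2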